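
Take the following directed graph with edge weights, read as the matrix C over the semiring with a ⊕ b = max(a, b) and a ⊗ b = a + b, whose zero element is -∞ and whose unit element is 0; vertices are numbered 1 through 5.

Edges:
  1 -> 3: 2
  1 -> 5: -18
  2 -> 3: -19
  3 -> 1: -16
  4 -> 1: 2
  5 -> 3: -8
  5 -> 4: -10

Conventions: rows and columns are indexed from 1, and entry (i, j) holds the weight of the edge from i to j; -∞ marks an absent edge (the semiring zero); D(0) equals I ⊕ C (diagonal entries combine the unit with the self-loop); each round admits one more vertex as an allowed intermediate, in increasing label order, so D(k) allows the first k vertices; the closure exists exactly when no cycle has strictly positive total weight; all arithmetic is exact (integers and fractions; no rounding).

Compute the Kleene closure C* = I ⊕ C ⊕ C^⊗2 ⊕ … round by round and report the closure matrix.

D(0):
  [0, -∞, 2, -∞, -18]
  [-∞, 0, -19, -∞, -∞]
  [-16, -∞, 0, -∞, -∞]
  [2, -∞, -∞, 0, -∞]
  [-∞, -∞, -8, -10, 0]
D(1):
  [0, -∞, 2, -∞, -18]
  [-∞, 0, -19, -∞, -∞]
  [-16, -∞, 0, -∞, -34]
  [2, -∞, 4, 0, -16]
  [-∞, -∞, -8, -10, 0]
D(2):
  [0, -∞, 2, -∞, -18]
  [-∞, 0, -19, -∞, -∞]
  [-16, -∞, 0, -∞, -34]
  [2, -∞, 4, 0, -16]
  [-∞, -∞, -8, -10, 0]
D(3):
  [0, -∞, 2, -∞, -18]
  [-35, 0, -19, -∞, -53]
  [-16, -∞, 0, -∞, -34]
  [2, -∞, 4, 0, -16]
  [-24, -∞, -8, -10, 0]
D(4):
  [0, -∞, 2, -∞, -18]
  [-35, 0, -19, -∞, -53]
  [-16, -∞, 0, -∞, -34]
  [2, -∞, 4, 0, -16]
  [-8, -∞, -6, -10, 0]
D(5):
  [0, -∞, 2, -28, -18]
  [-35, 0, -19, -63, -53]
  [-16, -∞, 0, -44, -34]
  [2, -∞, 4, 0, -16]
  [-8, -∞, -6, -10, 0]
Answer: C* = [[0, -∞, 2, -28, -18], [-35, 0, -19, -63, -53], [-16, -∞, 0, -44, -34], [2, -∞, 4, 0, -16], [-8, -∞, -6, -10, 0]]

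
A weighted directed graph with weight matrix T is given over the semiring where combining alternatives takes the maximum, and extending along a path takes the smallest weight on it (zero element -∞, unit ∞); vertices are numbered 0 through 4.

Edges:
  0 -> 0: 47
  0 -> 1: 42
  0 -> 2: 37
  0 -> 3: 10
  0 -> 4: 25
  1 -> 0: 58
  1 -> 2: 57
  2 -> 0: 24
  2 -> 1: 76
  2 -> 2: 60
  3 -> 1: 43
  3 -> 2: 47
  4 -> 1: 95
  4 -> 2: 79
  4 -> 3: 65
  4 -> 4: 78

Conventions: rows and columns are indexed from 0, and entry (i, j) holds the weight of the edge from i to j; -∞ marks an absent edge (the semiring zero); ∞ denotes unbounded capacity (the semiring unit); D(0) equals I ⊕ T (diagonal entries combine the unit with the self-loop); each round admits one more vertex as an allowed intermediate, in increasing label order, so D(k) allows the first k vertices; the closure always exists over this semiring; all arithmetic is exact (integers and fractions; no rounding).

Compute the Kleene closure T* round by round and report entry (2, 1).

D(0):
  [∞, 42, 37, 10, 25]
  [58, ∞, 57, -∞, -∞]
  [24, 76, ∞, -∞, -∞]
  [-∞, 43, 47, ∞, -∞]
  [-∞, 95, 79, 65, ∞]
D(1):
  [∞, 42, 37, 10, 25]
  [58, ∞, 57, 10, 25]
  [24, 76, ∞, 10, 24]
  [-∞, 43, 47, ∞, -∞]
  [-∞, 95, 79, 65, ∞]
D(2):
  [∞, 42, 42, 10, 25]
  [58, ∞, 57, 10, 25]
  [58, 76, ∞, 10, 25]
  [43, 43, 47, ∞, 25]
  [58, 95, 79, 65, ∞]
D(3):
  [∞, 42, 42, 10, 25]
  [58, ∞, 57, 10, 25]
  [58, 76, ∞, 10, 25]
  [47, 47, 47, ∞, 25]
  [58, 95, 79, 65, ∞]
D(4):
  [∞, 42, 42, 10, 25]
  [58, ∞, 57, 10, 25]
  [58, 76, ∞, 10, 25]
  [47, 47, 47, ∞, 25]
  [58, 95, 79, 65, ∞]
D(5):
  [∞, 42, 42, 25, 25]
  [58, ∞, 57, 25, 25]
  [58, 76, ∞, 25, 25]
  [47, 47, 47, ∞, 25]
  [58, 95, 79, 65, ∞]
Answer: T*[2][1] = 76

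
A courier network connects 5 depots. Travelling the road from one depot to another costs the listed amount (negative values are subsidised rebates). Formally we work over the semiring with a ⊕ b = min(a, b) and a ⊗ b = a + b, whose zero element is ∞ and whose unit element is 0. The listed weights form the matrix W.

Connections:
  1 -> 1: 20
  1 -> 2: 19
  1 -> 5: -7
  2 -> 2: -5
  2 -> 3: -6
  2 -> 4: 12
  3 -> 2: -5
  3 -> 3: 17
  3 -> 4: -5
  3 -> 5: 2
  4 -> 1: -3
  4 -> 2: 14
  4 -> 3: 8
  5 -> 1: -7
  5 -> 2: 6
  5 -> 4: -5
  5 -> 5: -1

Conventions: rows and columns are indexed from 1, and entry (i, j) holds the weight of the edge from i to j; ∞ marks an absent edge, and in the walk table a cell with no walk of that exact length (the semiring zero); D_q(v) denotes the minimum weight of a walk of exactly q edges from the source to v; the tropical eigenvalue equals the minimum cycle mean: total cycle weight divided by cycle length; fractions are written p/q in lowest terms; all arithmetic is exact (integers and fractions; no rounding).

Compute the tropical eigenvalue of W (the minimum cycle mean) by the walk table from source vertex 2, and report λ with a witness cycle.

q=0: [∞, 0, ∞, ∞, ∞]
q=1: [∞, -5, -6, 12, ∞]
q=2: [9, -11, -11, -11, -4]
q=3: [-14, -16, -17, -16, -9]
q=4: [-19, -22, -22, -22, -21]
q=5: [-28, -27, -28, -27, -26]
Optimal cycle mean attained by: cycle 1->5->1, total (-7) + (-7), length 2.
Answer: λ = -7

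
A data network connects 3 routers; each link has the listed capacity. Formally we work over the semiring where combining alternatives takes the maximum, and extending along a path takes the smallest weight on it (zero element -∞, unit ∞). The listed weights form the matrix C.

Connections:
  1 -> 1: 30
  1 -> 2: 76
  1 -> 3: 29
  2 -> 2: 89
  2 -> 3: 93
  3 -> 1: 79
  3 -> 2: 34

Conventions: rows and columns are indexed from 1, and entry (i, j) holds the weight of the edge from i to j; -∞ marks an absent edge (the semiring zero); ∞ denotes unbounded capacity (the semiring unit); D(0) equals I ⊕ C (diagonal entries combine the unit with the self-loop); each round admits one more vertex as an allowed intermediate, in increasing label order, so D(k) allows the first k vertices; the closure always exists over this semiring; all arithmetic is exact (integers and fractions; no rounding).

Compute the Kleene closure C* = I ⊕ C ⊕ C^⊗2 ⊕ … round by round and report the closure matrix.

D(0):
  [∞, 76, 29]
  [-∞, ∞, 93]
  [79, 34, ∞]
D(1):
  [∞, 76, 29]
  [-∞, ∞, 93]
  [79, 76, ∞]
D(2):
  [∞, 76, 76]
  [-∞, ∞, 93]
  [79, 76, ∞]
D(3):
  [∞, 76, 76]
  [79, ∞, 93]
  [79, 76, ∞]
Answer: C* = [[∞, 76, 76], [79, ∞, 93], [79, 76, ∞]]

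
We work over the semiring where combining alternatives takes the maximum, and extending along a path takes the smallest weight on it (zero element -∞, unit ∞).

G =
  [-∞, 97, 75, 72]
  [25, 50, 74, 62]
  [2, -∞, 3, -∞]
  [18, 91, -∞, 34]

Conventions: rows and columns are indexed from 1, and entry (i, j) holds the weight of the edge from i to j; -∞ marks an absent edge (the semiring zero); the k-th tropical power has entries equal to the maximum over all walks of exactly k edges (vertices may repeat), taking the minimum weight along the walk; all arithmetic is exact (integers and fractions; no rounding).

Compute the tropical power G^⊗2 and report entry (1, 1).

G^⊗2:
  [25, 72, 74, 62]
  [25, 62, 50, 50]
  [2, 2, 3, 2]
  [25, 50, 74, 62]
Key observation: the optimum is the walk 1->2->1, with weight 97 min 25 = 25.
Optimal value attained by: walk 1->2->1.
Answer: (G^⊗2)[1][1] = 25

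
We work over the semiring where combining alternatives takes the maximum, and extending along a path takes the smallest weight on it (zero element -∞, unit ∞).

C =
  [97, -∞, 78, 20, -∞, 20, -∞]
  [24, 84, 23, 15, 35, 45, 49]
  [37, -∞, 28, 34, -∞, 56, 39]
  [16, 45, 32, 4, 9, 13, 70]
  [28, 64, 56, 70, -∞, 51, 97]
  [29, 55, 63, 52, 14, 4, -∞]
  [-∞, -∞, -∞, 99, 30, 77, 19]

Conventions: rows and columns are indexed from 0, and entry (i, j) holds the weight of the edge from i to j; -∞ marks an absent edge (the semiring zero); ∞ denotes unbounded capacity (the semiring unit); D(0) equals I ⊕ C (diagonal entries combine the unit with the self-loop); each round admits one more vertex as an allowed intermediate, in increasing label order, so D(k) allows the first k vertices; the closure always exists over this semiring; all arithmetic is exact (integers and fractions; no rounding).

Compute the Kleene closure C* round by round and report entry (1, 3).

D(0):
  [∞, -∞, 78, 20, -∞, 20, -∞]
  [24, ∞, 23, 15, 35, 45, 49]
  [37, -∞, ∞, 34, -∞, 56, 39]
  [16, 45, 32, ∞, 9, 13, 70]
  [28, 64, 56, 70, ∞, 51, 97]
  [29, 55, 63, 52, 14, ∞, -∞]
  [-∞, -∞, -∞, 99, 30, 77, ∞]
D(1):
  [∞, -∞, 78, 20, -∞, 20, -∞]
  [24, ∞, 24, 20, 35, 45, 49]
  [37, -∞, ∞, 34, -∞, 56, 39]
  [16, 45, 32, ∞, 9, 16, 70]
  [28, 64, 56, 70, ∞, 51, 97]
  [29, 55, 63, 52, 14, ∞, -∞]
  [-∞, -∞, -∞, 99, 30, 77, ∞]
D(2):
  [∞, -∞, 78, 20, -∞, 20, -∞]
  [24, ∞, 24, 20, 35, 45, 49]
  [37, -∞, ∞, 34, -∞, 56, 39]
  [24, 45, 32, ∞, 35, 45, 70]
  [28, 64, 56, 70, ∞, 51, 97]
  [29, 55, 63, 52, 35, ∞, 49]
  [-∞, -∞, -∞, 99, 30, 77, ∞]
D(3):
  [∞, -∞, 78, 34, -∞, 56, 39]
  [24, ∞, 24, 24, 35, 45, 49]
  [37, -∞, ∞, 34, -∞, 56, 39]
  [32, 45, 32, ∞, 35, 45, 70]
  [37, 64, 56, 70, ∞, 56, 97]
  [37, 55, 63, 52, 35, ∞, 49]
  [-∞, -∞, -∞, 99, 30, 77, ∞]
D(4):
  [∞, 34, 78, 34, 34, 56, 39]
  [24, ∞, 24, 24, 35, 45, 49]
  [37, 34, ∞, 34, 34, 56, 39]
  [32, 45, 32, ∞, 35, 45, 70]
  [37, 64, 56, 70, ∞, 56, 97]
  [37, 55, 63, 52, 35, ∞, 52]
  [32, 45, 32, 99, 35, 77, ∞]
D(5):
  [∞, 34, 78, 34, 34, 56, 39]
  [35, ∞, 35, 35, 35, 45, 49]
  [37, 34, ∞, 34, 34, 56, 39]
  [35, 45, 35, ∞, 35, 45, 70]
  [37, 64, 56, 70, ∞, 56, 97]
  [37, 55, 63, 52, 35, ∞, 52]
  [35, 45, 35, 99, 35, 77, ∞]
D(6):
  [∞, 55, 78, 52, 35, 56, 52]
  [37, ∞, 45, 45, 35, 45, 49]
  [37, 55, ∞, 52, 35, 56, 52]
  [37, 45, 45, ∞, 35, 45, 70]
  [37, 64, 56, 70, ∞, 56, 97]
  [37, 55, 63, 52, 35, ∞, 52]
  [37, 55, 63, 99, 35, 77, ∞]
D(7):
  [∞, 55, 78, 52, 35, 56, 52]
  [37, ∞, 49, 49, 35, 49, 49]
  [37, 55, ∞, 52, 35, 56, 52]
  [37, 55, 63, ∞, 35, 70, 70]
  [37, 64, 63, 97, ∞, 77, 97]
  [37, 55, 63, 52, 35, ∞, 52]
  [37, 55, 63, 99, 35, 77, ∞]
Answer: C*[1][3] = 49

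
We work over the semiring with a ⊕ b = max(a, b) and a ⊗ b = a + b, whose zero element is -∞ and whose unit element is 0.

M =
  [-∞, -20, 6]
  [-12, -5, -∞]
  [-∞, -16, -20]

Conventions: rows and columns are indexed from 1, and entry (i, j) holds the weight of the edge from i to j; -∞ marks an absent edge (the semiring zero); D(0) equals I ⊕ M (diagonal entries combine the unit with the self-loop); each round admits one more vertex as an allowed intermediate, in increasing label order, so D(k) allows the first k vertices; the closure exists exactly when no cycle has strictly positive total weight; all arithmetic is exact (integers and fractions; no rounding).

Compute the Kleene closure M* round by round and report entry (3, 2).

D(0):
  [0, -20, 6]
  [-12, 0, -∞]
  [-∞, -16, 0]
D(1):
  [0, -20, 6]
  [-12, 0, -6]
  [-∞, -16, 0]
D(2):
  [0, -20, 6]
  [-12, 0, -6]
  [-28, -16, 0]
D(3):
  [0, -10, 6]
  [-12, 0, -6]
  [-28, -16, 0]
Answer: M*[3][2] = -16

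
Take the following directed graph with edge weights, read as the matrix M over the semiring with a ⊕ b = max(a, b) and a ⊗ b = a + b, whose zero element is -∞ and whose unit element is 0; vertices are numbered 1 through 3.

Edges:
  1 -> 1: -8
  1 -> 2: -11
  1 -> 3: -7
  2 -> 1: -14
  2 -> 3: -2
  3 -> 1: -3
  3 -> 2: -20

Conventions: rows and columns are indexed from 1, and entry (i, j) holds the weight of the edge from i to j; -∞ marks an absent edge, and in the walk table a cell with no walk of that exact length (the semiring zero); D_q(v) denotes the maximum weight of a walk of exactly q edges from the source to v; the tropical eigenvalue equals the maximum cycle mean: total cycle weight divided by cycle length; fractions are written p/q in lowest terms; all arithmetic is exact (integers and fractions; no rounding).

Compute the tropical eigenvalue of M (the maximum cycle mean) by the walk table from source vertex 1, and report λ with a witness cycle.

q=0: [0, -∞, -∞]
q=1: [-8, -11, -7]
q=2: [-10, -19, -13]
q=3: [-16, -21, -17]
Optimal cycle mean attained by: cycle 1->3->1, total (-7) + (-3), length 2.
Answer: λ = -5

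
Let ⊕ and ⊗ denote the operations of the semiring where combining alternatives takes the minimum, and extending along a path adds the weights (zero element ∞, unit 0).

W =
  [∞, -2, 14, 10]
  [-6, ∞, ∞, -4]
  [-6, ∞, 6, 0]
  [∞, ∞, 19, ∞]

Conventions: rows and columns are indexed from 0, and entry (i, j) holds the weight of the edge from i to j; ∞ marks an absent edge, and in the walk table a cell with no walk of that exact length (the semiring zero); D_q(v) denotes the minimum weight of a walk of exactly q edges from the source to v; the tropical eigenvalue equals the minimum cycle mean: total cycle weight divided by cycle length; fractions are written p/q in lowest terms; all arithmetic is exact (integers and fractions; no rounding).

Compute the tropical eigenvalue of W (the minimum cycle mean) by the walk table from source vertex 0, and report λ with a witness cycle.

q=0: [0, ∞, ∞, ∞]
q=1: [∞, -2, 14, 10]
q=2: [-8, ∞, 20, -6]
q=3: [14, -10, 6, 2]
q=4: [-16, 12, 12, -14]
Optimal cycle mean attained by: cycle 0->1->0, total (-2) + (-6), length 2.
Answer: λ = -4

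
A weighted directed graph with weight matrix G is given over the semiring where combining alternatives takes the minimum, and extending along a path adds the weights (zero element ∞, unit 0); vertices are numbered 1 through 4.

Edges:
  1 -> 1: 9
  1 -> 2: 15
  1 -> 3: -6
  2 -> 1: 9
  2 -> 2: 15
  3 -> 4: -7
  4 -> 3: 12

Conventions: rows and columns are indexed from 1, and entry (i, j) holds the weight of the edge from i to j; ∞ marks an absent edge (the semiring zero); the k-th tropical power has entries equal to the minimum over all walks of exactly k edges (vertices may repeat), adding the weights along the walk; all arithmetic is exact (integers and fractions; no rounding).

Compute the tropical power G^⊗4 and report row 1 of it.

G^⊗2:
  [18, 24, 3, -13]
  [18, 24, 3, ∞]
  [∞, ∞, 5, ∞]
  [∞, ∞, ∞, 5]
G^⊗3:
  [27, 33, -1, -4]
  [27, 33, 12, -4]
  [∞, ∞, ∞, -2]
  [∞, ∞, 17, ∞]
G^⊗4:
  [36, 42, 8, -8]
  [36, 42, 8, 5]
  [∞, ∞, 10, ∞]
  [∞, ∞, ∞, 10]
Answer: row 1 of G^⊗4 = [36, 42, 8, -8]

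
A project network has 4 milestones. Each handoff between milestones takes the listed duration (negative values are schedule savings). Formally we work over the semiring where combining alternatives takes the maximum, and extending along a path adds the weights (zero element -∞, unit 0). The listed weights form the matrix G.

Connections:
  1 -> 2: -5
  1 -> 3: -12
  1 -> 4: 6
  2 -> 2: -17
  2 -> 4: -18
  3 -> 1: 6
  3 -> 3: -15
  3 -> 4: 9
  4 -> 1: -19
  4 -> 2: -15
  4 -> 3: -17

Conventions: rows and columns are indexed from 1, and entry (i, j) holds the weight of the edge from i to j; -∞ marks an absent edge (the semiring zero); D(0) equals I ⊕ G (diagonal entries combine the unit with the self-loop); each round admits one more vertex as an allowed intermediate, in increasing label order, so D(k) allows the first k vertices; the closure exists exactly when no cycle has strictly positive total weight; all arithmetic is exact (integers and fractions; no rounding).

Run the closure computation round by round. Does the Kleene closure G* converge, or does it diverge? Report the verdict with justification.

D(0):
  [0, -5, -12, 6]
  [-∞, 0, -∞, -18]
  [6, -∞, 0, 9]
  [-19, -15, -17, 0]
D(1):
  [0, -5, -12, 6]
  [-∞, 0, -∞, -18]
  [6, 1, 0, 12]
  [-19, -15, -17, 0]
D(2):
  [0, -5, -12, 6]
  [-∞, 0, -∞, -18]
  [6, 1, 0, 12]
  [-19, -15, -17, 0]
D(3):
  [0, -5, -12, 6]
  [-∞, 0, -∞, -18]
  [6, 1, 0, 12]
  [-11, -15, -17, 0]
D(4):
  [0, -5, -11, 6]
  [-29, 0, -35, -18]
  [6, 1, 0, 12]
  [-11, -15, -17, 0]
Key observation: every diagonal entry stays at the unit through all rounds, so no improving cycle exists.
Answer: CONVERGES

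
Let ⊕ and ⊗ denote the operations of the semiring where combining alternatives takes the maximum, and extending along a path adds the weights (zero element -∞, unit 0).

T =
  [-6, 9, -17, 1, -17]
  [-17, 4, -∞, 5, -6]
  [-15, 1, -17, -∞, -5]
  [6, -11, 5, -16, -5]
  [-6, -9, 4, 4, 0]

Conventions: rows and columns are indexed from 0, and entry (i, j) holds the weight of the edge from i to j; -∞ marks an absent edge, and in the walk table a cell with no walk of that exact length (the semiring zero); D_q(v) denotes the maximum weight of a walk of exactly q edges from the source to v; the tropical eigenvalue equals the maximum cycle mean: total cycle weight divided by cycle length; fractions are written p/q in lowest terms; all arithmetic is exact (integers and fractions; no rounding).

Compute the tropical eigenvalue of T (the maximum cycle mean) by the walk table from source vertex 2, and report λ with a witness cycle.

q=0: [-∞, -∞, 0, -∞, -∞]
q=1: [-15, 1, -17, -∞, -5]
q=2: [-11, 5, -1, 6, -5]
q=3: [12, 9, 11, 10, 1]
q=4: [16, 21, 15, 14, 6]
q=5: [20, 25, 19, 26, 15]
Optimal cycle mean attained by: cycle 0->1->3->0, total 9 + 5 + 6, length 3.
Answer: λ = 20/3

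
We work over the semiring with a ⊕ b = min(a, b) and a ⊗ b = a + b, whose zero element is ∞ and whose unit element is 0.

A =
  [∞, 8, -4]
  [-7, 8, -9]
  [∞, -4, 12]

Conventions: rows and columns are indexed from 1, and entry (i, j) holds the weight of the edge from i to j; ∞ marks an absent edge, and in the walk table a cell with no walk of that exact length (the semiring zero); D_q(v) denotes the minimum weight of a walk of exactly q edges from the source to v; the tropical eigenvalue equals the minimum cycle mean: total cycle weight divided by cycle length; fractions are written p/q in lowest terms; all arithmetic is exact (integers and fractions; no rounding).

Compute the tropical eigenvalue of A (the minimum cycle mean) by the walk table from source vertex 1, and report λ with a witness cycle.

q=0: [0, ∞, ∞]
q=1: [∞, 8, -4]
q=2: [1, -8, -1]
q=3: [-15, -5, -17]
Optimal cycle mean attained by: cycle 2->3->2, total (-9) + (-4), length 2.
Answer: λ = -13/2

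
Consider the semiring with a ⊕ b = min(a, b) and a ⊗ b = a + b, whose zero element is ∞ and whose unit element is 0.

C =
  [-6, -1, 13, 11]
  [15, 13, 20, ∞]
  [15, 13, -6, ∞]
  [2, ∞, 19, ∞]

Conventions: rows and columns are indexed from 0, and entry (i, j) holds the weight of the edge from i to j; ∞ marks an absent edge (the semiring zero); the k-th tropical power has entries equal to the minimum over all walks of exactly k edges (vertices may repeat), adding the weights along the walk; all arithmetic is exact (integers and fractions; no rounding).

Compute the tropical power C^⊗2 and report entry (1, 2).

C^⊗2:
  [-12, -7, 7, 5]
  [9, 14, 14, 26]
  [9, 7, -12, 26]
  [-4, 1, 13, 13]
Key observation: the optimum is the walk 1->2->2, with weight 20 + (-6) = 14.
Optimal value attained by: walk 1->2->2.
Answer: (C^⊗2)[1][2] = 14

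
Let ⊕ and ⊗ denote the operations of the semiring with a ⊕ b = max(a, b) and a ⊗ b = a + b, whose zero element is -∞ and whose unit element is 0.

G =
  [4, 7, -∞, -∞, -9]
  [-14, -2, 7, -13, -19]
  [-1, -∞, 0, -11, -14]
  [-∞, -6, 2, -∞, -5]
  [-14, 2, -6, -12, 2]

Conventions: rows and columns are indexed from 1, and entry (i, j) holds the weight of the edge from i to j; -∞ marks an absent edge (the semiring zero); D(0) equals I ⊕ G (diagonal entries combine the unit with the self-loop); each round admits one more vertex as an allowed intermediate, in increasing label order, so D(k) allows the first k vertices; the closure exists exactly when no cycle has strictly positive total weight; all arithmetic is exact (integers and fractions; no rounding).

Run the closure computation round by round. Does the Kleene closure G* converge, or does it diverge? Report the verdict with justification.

Detection: at round 0, diagonal entry (1, 1) turns strictly positive.
Key observation: the cycle 1->1 has total weight 4, which is strictly positive.
Answer: DIVERGES — positive cycle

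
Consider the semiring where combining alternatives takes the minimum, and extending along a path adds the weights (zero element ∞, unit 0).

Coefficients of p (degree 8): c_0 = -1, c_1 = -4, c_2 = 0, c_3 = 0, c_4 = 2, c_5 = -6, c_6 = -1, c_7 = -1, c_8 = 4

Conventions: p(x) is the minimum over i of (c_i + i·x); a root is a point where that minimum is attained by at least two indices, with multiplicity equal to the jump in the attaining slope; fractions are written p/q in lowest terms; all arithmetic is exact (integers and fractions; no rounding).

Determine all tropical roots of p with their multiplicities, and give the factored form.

hull edge (i=0, c=-1) to (i=1, c=-4): slope -3, span 1
hull edge (i=1, c=-4) to (i=5, c=-6): slope -1/2, span 4
hull edge (i=5, c=-6) to (i=7, c=-1): slope 5/2, span 2
hull edge (i=7, c=-1) to (i=8, c=4): slope 5, span 1
Factored form: p(x) = 4 ⊗ (x ⊕ (-5)) ⊗ (x ⊕ (-5/2)) ⊗ (x ⊕ (-5/2)) ⊗ (x ⊕ 1/2) ⊗ (x ⊕ 1/2) ⊗ (x ⊕ 1/2) ⊗ (x ⊕ 1/2) ⊗ (x ⊕ 3)
Answer: roots = -5 (mult 1), -5/2 (mult 2), 1/2 (mult 4), 3 (mult 1)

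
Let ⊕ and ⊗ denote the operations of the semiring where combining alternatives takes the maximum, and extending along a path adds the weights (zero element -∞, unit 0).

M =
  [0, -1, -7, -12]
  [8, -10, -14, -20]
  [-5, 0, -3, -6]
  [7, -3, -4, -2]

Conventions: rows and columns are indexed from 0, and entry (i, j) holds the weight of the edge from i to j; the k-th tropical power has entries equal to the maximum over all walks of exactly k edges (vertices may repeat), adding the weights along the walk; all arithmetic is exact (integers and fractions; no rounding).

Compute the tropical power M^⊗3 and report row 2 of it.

M^⊗2:
  [7, -1, -7, -12]
  [8, 7, 1, -4]
  [8, -3, -6, -8]
  [7, 6, 0, -4]
M^⊗3:
  [7, 6, 0, -5]
  [15, 7, 1, -4]
  [8, 7, 1, -4]
  [14, 6, 0, -5]
Answer: row 2 of M^⊗3 = [8, 7, 1, -4]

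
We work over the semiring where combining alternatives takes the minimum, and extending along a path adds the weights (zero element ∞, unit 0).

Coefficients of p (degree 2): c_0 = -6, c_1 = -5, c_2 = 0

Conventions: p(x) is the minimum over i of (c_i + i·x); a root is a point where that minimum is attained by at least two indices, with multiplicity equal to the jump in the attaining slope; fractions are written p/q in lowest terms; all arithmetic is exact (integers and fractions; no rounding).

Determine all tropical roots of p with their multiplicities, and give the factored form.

hull edge (i=0, c=-6) to (i=1, c=-5): slope 1, span 1
hull edge (i=1, c=-5) to (i=2, c=0): slope 5, span 1
Factored form: p(x) = 0 ⊗ (x ⊕ (-5)) ⊗ (x ⊕ (-1))
Answer: roots = -5 (mult 1), -1 (mult 1)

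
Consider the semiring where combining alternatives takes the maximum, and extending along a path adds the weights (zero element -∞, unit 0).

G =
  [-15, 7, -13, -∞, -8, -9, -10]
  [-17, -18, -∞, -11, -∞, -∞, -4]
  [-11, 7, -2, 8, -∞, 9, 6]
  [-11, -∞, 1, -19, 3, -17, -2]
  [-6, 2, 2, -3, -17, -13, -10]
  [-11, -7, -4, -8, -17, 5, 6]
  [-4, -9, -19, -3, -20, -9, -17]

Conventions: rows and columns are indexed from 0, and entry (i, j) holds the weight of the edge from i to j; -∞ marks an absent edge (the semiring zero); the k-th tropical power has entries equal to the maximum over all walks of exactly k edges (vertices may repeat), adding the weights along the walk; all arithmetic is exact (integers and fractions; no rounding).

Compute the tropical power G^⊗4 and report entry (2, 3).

G^⊗2:
  [-10, -6, -6, -4, -23, -4, 3]
  [-8, -10, -10, -7, -8, -13, -13]
  [2, 5, 9, 6, 11, 14, 15]
  [-3, 8, 5, 9, -14, 10, 7]
  [-9, 9, 0, 10, 0, 11, 8]
  [2, 3, 1, 4, -5, 10, 11]
  [-14, 3, -2, -11, 0, -4, -3]
G^⊗3:
  [-1, 1, -3, 2, -1, 3, 2]
  [-14, -1, -6, -2, -4, -1, -4]
  [11, 16, 13, 17, 9, 19, 20]
  [3, 12, 10, 13, 12, 15, 16]
  [4, 7, 11, 8, 13, 16, 17]
  [7, 9, 6, 9, 7, 15, 16]
  [-6, 5, 2, 6, -8, 7, 4]
G^⊗4:
  [-2, 6, 3, 5, 5, 8, 9]
  [-8, 1, -1, 2, 1, 4, 5]
  [16, 20, 18, 21, 20, 24, 25]
  [12, 17, 14, 18, 16, 20, 21]
  [13, 18, 15, 19, 11, 21, 22]
  [12, 14, 11, 14, 12, 20, 21]
  [0, 9, 7, 10, 9, 12, 13]
Key observation: the optimum is the walk 2->3->4->2->3, with weight 8 + 3 + 2 + 8 = 21.
Optimal value attained by: walk 2->3->4->2->3.
Answer: (G^⊗4)[2][3] = 21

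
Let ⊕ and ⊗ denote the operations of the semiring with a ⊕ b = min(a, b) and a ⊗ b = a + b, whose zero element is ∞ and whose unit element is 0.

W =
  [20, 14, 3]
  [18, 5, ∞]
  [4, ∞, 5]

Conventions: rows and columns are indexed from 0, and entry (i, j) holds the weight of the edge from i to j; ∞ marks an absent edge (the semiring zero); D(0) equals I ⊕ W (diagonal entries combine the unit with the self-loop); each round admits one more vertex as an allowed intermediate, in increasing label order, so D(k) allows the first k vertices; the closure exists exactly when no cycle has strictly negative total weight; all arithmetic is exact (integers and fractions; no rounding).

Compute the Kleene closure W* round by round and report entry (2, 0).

D(0):
  [0, 14, 3]
  [18, 0, ∞]
  [4, ∞, 0]
D(1):
  [0, 14, 3]
  [18, 0, 21]
  [4, 18, 0]
D(2):
  [0, 14, 3]
  [18, 0, 21]
  [4, 18, 0]
D(3):
  [0, 14, 3]
  [18, 0, 21]
  [4, 18, 0]
Answer: W*[2][0] = 4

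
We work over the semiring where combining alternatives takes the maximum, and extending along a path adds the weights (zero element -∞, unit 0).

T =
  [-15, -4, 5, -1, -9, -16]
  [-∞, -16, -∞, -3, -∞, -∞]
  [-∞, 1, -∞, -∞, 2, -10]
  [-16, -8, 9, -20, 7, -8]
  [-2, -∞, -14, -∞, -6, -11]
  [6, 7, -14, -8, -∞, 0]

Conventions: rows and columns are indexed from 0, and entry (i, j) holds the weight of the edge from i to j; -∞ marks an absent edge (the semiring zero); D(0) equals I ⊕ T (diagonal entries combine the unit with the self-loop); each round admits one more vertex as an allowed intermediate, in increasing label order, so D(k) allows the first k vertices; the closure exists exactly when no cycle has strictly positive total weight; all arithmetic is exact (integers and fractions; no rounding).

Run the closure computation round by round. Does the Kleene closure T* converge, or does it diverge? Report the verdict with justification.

D(0):
  [0, -4, 5, -1, -9, -16]
  [-∞, 0, -∞, -3, -∞, -∞]
  [-∞, 1, 0, -∞, 2, -10]
  [-16, -8, 9, 0, 7, -8]
  [-2, -∞, -14, -∞, 0, -11]
  [6, 7, -14, -8, -∞, 0]
D(1):
  [0, -4, 5, -1, -9, -16]
  [-∞, 0, -∞, -3, -∞, -∞]
  [-∞, 1, 0, -∞, 2, -10]
  [-16, -8, 9, 0, 7, -8]
  [-2, -6, 3, -3, 0, -11]
  [6, 7, 11, 5, -3, 0]
D(2):
  [0, -4, 5, -1, -9, -16]
  [-∞, 0, -∞, -3, -∞, -∞]
  [-∞, 1, 0, -2, 2, -10]
  [-16, -8, 9, 0, 7, -8]
  [-2, -6, 3, -3, 0, -11]
  [6, 7, 11, 5, -3, 0]
Detection: at round 3, diagonal entry (3, 3) turns strictly positive.
Key observation: the cycle 3->2->1->3 has total weight 9 + 1 + (-3), which is strictly positive.
Answer: DIVERGES — positive cycle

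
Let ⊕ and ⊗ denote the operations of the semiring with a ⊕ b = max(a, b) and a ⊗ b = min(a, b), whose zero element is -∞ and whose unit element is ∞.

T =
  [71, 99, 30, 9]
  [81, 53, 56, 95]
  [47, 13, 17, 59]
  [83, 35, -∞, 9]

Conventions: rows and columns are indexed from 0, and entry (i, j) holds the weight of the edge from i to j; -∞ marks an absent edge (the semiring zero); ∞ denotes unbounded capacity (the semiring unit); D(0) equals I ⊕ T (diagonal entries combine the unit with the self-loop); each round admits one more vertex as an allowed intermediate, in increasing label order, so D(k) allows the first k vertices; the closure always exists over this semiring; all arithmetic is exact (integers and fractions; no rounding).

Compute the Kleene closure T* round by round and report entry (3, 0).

D(0):
  [∞, 99, 30, 9]
  [81, ∞, 56, 95]
  [47, 13, ∞, 59]
  [83, 35, -∞, ∞]
D(1):
  [∞, 99, 30, 9]
  [81, ∞, 56, 95]
  [47, 47, ∞, 59]
  [83, 83, 30, ∞]
D(2):
  [∞, 99, 56, 95]
  [81, ∞, 56, 95]
  [47, 47, ∞, 59]
  [83, 83, 56, ∞]
D(3):
  [∞, 99, 56, 95]
  [81, ∞, 56, 95]
  [47, 47, ∞, 59]
  [83, 83, 56, ∞]
D(4):
  [∞, 99, 56, 95]
  [83, ∞, 56, 95]
  [59, 59, ∞, 59]
  [83, 83, 56, ∞]
Answer: T*[3][0] = 83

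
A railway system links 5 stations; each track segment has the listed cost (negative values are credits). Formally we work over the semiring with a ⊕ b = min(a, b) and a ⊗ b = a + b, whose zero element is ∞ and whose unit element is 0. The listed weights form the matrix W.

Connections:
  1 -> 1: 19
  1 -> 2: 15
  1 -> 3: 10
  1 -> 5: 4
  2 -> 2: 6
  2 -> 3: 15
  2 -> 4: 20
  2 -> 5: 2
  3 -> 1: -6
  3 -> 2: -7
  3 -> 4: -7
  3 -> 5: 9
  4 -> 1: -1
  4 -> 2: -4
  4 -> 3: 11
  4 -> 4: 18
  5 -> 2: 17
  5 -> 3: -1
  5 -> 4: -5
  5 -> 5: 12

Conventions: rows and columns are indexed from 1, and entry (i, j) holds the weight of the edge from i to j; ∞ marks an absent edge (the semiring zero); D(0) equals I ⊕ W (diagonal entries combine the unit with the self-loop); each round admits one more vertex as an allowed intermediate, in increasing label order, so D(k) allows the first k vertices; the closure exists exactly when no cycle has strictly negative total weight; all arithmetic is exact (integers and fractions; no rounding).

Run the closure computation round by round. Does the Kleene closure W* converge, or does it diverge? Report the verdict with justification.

D(0):
  [0, 15, 10, ∞, 4]
  [∞, 0, 15, 20, 2]
  [-6, -7, 0, -7, 9]
  [-1, -4, 11, 0, ∞]
  [∞, 17, -1, -5, 0]
D(1):
  [0, 15, 10, ∞, 4]
  [∞, 0, 15, 20, 2]
  [-6, -7, 0, -7, -2]
  [-1, -4, 9, 0, 3]
  [∞, 17, -1, -5, 0]
D(2):
  [0, 15, 10, 35, 4]
  [∞, 0, 15, 20, 2]
  [-6, -7, 0, -7, -5]
  [-1, -4, 9, 0, -2]
  [∞, 17, -1, -5, 0]
Detection: at round 3, diagonal entry (5, 5) turns strictly negative.
Key observation: the cycle 5->3->1->5 has total weight (-1) + (-6) + 4, which is strictly negative.
Answer: DIVERGES — negative cycle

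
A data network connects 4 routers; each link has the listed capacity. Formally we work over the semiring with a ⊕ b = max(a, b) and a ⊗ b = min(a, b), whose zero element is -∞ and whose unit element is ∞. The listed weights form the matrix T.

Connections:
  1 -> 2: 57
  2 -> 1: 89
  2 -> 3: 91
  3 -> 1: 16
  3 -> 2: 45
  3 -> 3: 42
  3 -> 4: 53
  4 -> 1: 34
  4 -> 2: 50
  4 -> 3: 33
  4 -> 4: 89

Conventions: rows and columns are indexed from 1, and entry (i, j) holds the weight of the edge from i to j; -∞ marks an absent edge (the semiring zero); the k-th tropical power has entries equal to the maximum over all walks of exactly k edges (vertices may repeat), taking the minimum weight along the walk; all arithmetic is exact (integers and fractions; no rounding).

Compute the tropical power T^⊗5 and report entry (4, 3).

T^⊗2:
  [57, -∞, 57, -∞]
  [16, 57, 42, 53]
  [45, 50, 45, 53]
  [50, 50, 50, 89]
T^⊗3:
  [16, 57, 42, 53]
  [57, 50, 57, 53]
  [50, 50, 50, 53]
  [50, 50, 50, 89]
T^⊗4:
  [57, 50, 57, 53]
  [50, 57, 50, 53]
  [50, 50, 50, 53]
  [50, 50, 50, 89]
T^⊗5:
  [50, 57, 50, 53]
  [57, 50, 57, 53]
  [50, 50, 50, 53]
  [50, 50, 50, 89]
Key observation: the optimum is the walk 4->2->3->4->2->3, with weight 50 min 91 min 53 min 50 min 91 = 50.
Optimal value attained by: walk 4->2->3->4->2->3.
Answer: (T^⊗5)[4][3] = 50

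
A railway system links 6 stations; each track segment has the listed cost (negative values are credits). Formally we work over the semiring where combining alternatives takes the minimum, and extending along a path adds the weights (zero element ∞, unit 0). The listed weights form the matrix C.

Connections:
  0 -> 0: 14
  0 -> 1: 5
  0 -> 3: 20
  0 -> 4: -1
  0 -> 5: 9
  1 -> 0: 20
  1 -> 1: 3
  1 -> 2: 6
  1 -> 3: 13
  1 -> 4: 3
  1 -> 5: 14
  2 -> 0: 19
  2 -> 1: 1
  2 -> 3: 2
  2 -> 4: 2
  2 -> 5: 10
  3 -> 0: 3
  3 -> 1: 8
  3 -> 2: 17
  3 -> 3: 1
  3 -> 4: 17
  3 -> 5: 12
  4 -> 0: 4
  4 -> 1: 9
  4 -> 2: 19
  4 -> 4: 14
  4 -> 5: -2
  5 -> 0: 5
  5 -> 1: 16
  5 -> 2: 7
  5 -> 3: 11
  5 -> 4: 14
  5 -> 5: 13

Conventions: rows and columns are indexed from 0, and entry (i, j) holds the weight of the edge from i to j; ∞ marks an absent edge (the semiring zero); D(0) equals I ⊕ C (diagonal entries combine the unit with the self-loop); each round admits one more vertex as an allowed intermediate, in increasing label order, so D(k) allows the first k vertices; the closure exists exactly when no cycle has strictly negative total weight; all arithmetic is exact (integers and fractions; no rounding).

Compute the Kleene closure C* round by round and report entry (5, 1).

D(0):
  [0, 5, ∞, 20, -1, 9]
  [20, 0, 6, 13, 3, 14]
  [19, 1, 0, 2, 2, 10]
  [3, 8, 17, 0, 17, 12]
  [4, 9, 19, ∞, 0, -2]
  [5, 16, 7, 11, 14, 0]
D(1):
  [0, 5, ∞, 20, -1, 9]
  [20, 0, 6, 13, 3, 14]
  [19, 1, 0, 2, 2, 10]
  [3, 8, 17, 0, 2, 12]
  [4, 9, 19, 24, 0, -2]
  [5, 10, 7, 11, 4, 0]
D(2):
  [0, 5, 11, 18, -1, 9]
  [20, 0, 6, 13, 3, 14]
  [19, 1, 0, 2, 2, 10]
  [3, 8, 14, 0, 2, 12]
  [4, 9, 15, 22, 0, -2]
  [5, 10, 7, 11, 4, 0]
D(3):
  [0, 5, 11, 13, -1, 9]
  [20, 0, 6, 8, 3, 14]
  [19, 1, 0, 2, 2, 10]
  [3, 8, 14, 0, 2, 12]
  [4, 9, 15, 17, 0, -2]
  [5, 8, 7, 9, 4, 0]
D(4):
  [0, 5, 11, 13, -1, 9]
  [11, 0, 6, 8, 3, 14]
  [5, 1, 0, 2, 2, 10]
  [3, 8, 14, 0, 2, 12]
  [4, 9, 15, 17, 0, -2]
  [5, 8, 7, 9, 4, 0]
D(5):
  [0, 5, 11, 13, -1, -3]
  [7, 0, 6, 8, 3, 1]
  [5, 1, 0, 2, 2, 0]
  [3, 8, 14, 0, 2, 0]
  [4, 9, 15, 17, 0, -2]
  [5, 8, 7, 9, 4, 0]
D(6):
  [0, 5, 4, 6, -1, -3]
  [6, 0, 6, 8, 3, 1]
  [5, 1, 0, 2, 2, 0]
  [3, 8, 7, 0, 2, 0]
  [3, 6, 5, 7, 0, -2]
  [5, 8, 7, 9, 4, 0]
Answer: C*[5][1] = 8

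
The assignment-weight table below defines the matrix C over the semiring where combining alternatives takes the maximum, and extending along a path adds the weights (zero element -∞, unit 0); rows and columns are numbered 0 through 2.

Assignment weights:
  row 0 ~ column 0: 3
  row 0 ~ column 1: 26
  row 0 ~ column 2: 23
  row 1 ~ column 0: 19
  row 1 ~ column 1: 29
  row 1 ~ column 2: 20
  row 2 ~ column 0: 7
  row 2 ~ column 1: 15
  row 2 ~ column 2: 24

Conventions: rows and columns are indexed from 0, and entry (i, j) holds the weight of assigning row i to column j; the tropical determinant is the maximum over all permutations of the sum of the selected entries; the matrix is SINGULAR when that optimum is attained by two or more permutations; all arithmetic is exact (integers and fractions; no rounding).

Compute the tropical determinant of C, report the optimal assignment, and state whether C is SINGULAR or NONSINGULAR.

σ = (0, 1, 2): 3 + 29 + 24 = 56
σ = (0, 2, 1): 3 + 20 + 15 = 38
σ = (1, 0, 2): 26 + 19 + 24 = 69
σ = (1, 2, 0): 26 + 20 + 7 = 53
σ = (2, 0, 1): 23 + 19 + 15 = 57
σ = (2, 1, 0): 23 + 29 + 7 = 59
Optimal value attained by: σ = (1, 0, 2).
Answer: det⊕(C) = 69; verdict: NONSINGULAR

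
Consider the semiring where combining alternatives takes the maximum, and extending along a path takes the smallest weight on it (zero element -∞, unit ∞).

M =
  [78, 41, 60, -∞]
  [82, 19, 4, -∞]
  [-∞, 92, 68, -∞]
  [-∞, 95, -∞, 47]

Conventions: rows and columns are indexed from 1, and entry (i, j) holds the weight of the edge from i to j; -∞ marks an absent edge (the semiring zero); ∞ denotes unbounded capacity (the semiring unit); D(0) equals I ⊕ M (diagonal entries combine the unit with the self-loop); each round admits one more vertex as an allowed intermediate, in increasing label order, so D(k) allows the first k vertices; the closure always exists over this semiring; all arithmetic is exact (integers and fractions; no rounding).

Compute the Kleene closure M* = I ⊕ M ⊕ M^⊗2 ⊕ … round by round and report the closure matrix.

D(0):
  [∞, 41, 60, -∞]
  [82, ∞, 4, -∞]
  [-∞, 92, ∞, -∞]
  [-∞, 95, -∞, ∞]
D(1):
  [∞, 41, 60, -∞]
  [82, ∞, 60, -∞]
  [-∞, 92, ∞, -∞]
  [-∞, 95, -∞, ∞]
D(2):
  [∞, 41, 60, -∞]
  [82, ∞, 60, -∞]
  [82, 92, ∞, -∞]
  [82, 95, 60, ∞]
D(3):
  [∞, 60, 60, -∞]
  [82, ∞, 60, -∞]
  [82, 92, ∞, -∞]
  [82, 95, 60, ∞]
D(4):
  [∞, 60, 60, -∞]
  [82, ∞, 60, -∞]
  [82, 92, ∞, -∞]
  [82, 95, 60, ∞]
Answer: M* = [[∞, 60, 60, -∞], [82, ∞, 60, -∞], [82, 92, ∞, -∞], [82, 95, 60, ∞]]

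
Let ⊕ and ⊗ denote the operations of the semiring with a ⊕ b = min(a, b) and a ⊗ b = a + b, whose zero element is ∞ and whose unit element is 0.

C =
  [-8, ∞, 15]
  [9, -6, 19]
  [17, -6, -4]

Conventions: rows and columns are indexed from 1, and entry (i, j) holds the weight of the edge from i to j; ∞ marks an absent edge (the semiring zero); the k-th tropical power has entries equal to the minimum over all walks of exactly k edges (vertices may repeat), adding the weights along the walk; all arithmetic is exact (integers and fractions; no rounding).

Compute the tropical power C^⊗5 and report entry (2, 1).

C^⊗2:
  [-16, 9, 7]
  [1, -12, 13]
  [3, -12, -8]
C^⊗3:
  [-24, 1, -1]
  [-7, -18, 7]
  [-5, -18, -12]
C^⊗4:
  [-32, -7, -9]
  [-15, -24, 1]
  [-13, -24, -16]
C^⊗5:
  [-40, -15, -17]
  [-23, -30, -5]
  [-21, -30, -20]
Key observation: the optimum is the walk 2->1->1->1->1->1, with weight 9 + (-8) + (-8) + (-8) + (-8) = -23.
Optimal value attained by: walk 2->1->1->1->1->1.
Answer: (C^⊗5)[2][1] = -23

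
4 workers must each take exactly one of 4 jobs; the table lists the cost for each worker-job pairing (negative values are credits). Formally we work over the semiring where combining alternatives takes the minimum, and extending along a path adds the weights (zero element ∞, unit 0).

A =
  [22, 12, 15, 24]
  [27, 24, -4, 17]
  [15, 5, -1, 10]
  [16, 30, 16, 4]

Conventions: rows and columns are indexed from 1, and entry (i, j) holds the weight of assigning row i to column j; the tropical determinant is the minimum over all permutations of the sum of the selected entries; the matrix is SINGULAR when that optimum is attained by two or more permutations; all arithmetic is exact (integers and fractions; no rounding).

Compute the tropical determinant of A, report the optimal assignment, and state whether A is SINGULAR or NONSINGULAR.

σ = (1, 2, 3, 4): 22 + 24 + (-1) + 4 = 49
σ = (1, 2, 4, 3): 22 + 24 + 10 + 16 = 72
σ = (1, 3, 2, 4): 22 + (-4) + 5 + 4 = 27
σ = (1, 3, 4, 2): 22 + (-4) + 10 + 30 = 58
σ = (1, 4, 2, 3): 22 + 17 + 5 + 16 = 60
σ = (1, 4, 3, 2): 22 + 17 + (-1) + 30 = 68
σ = (2, 1, 3, 4): 12 + 27 + (-1) + 4 = 42
σ = (2, 1, 4, 3): 12 + 27 + 10 + 16 = 65
σ = (2, 3, 1, 4): 12 + (-4) + 15 + 4 = 27
σ = (2, 3, 4, 1): 12 + (-4) + 10 + 16 = 34
σ = (2, 4, 1, 3): 12 + 17 + 15 + 16 = 60
σ = (2, 4, 3, 1): 12 + 17 + (-1) + 16 = 44
σ = (3, 1, 2, 4): 15 + 27 + 5 + 4 = 51
σ = (3, 1, 4, 2): 15 + 27 + 10 + 30 = 82
σ = (3, 2, 1, 4): 15 + 24 + 15 + 4 = 58
σ = (3, 2, 4, 1): 15 + 24 + 10 + 16 = 65
σ = (3, 4, 1, 2): 15 + 17 + 15 + 30 = 77
σ = (3, 4, 2, 1): 15 + 17 + 5 + 16 = 53
σ = (4, 1, 2, 3): 24 + 27 + 5 + 16 = 72
σ = (4, 1, 3, 2): 24 + 27 + (-1) + 30 = 80
σ = (4, 2, 1, 3): 24 + 24 + 15 + 16 = 79
σ = (4, 2, 3, 1): 24 + 24 + (-1) + 16 = 63
σ = (4, 3, 1, 2): 24 + (-4) + 15 + 30 = 65
σ = (4, 3, 2, 1): 24 + (-4) + 5 + 16 = 41
Optimal value attained by: σ = (1, 3, 2, 4).
Answer: det⊕(A) = 27; verdict: SINGULAR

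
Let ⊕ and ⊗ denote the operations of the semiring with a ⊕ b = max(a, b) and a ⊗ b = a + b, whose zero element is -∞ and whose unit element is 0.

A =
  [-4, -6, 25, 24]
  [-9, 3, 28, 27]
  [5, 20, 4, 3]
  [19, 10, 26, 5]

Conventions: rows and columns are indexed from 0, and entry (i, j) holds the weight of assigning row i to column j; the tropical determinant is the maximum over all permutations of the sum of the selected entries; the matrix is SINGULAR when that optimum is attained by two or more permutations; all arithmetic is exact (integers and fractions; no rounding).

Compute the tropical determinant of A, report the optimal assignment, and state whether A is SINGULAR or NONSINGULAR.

σ = (0, 1, 2, 3): (-4) + 3 + 4 + 5 = 8
σ = (0, 1, 3, 2): (-4) + 3 + 3 + 26 = 28
σ = (0, 2, 1, 3): (-4) + 28 + 20 + 5 = 49
σ = (0, 2, 3, 1): (-4) + 28 + 3 + 10 = 37
σ = (0, 3, 1, 2): (-4) + 27 + 20 + 26 = 69
σ = (0, 3, 2, 1): (-4) + 27 + 4 + 10 = 37
σ = (1, 0, 2, 3): (-6) + (-9) + 4 + 5 = -6
σ = (1, 0, 3, 2): (-6) + (-9) + 3 + 26 = 14
σ = (1, 2, 0, 3): (-6) + 28 + 5 + 5 = 32
σ = (1, 2, 3, 0): (-6) + 28 + 3 + 19 = 44
σ = (1, 3, 0, 2): (-6) + 27 + 5 + 26 = 52
σ = (1, 3, 2, 0): (-6) + 27 + 4 + 19 = 44
σ = (2, 0, 1, 3): 25 + (-9) + 20 + 5 = 41
σ = (2, 0, 3, 1): 25 + (-9) + 3 + 10 = 29
σ = (2, 1, 0, 3): 25 + 3 + 5 + 5 = 38
σ = (2, 1, 3, 0): 25 + 3 + 3 + 19 = 50
σ = (2, 3, 0, 1): 25 + 27 + 5 + 10 = 67
σ = (2, 3, 1, 0): 25 + 27 + 20 + 19 = 91
σ = (3, 0, 1, 2): 24 + (-9) + 20 + 26 = 61
σ = (3, 0, 2, 1): 24 + (-9) + 4 + 10 = 29
σ = (3, 1, 0, 2): 24 + 3 + 5 + 26 = 58
σ = (3, 1, 2, 0): 24 + 3 + 4 + 19 = 50
σ = (3, 2, 0, 1): 24 + 28 + 5 + 10 = 67
σ = (3, 2, 1, 0): 24 + 28 + 20 + 19 = 91
Optimal value attained by: σ = (2, 3, 1, 0).
Answer: det⊕(A) = 91; verdict: SINGULAR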